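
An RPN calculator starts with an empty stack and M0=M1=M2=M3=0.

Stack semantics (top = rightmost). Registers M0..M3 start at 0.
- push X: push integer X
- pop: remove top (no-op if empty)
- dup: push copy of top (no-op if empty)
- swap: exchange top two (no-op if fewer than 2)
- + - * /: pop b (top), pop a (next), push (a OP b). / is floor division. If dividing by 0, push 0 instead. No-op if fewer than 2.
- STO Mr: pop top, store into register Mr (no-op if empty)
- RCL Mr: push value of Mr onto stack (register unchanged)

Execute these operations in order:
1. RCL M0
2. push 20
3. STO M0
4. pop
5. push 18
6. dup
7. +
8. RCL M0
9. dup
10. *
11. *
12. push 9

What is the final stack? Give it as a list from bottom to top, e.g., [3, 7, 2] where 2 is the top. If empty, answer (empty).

After op 1 (RCL M0): stack=[0] mem=[0,0,0,0]
After op 2 (push 20): stack=[0,20] mem=[0,0,0,0]
After op 3 (STO M0): stack=[0] mem=[20,0,0,0]
After op 4 (pop): stack=[empty] mem=[20,0,0,0]
After op 5 (push 18): stack=[18] mem=[20,0,0,0]
After op 6 (dup): stack=[18,18] mem=[20,0,0,0]
After op 7 (+): stack=[36] mem=[20,0,0,0]
After op 8 (RCL M0): stack=[36,20] mem=[20,0,0,0]
After op 9 (dup): stack=[36,20,20] mem=[20,0,0,0]
After op 10 (*): stack=[36,400] mem=[20,0,0,0]
After op 11 (*): stack=[14400] mem=[20,0,0,0]
After op 12 (push 9): stack=[14400,9] mem=[20,0,0,0]

Answer: [14400, 9]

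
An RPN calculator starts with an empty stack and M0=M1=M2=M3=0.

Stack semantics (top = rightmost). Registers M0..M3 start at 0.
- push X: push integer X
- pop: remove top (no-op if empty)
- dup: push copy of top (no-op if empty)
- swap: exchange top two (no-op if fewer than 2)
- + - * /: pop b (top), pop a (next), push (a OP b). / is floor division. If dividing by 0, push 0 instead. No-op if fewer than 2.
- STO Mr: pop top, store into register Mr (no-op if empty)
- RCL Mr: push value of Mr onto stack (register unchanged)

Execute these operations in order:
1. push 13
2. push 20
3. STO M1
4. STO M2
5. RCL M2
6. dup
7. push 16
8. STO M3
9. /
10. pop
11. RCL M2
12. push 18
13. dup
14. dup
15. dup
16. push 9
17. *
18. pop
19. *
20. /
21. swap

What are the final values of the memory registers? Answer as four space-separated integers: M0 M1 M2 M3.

After op 1 (push 13): stack=[13] mem=[0,0,0,0]
After op 2 (push 20): stack=[13,20] mem=[0,0,0,0]
After op 3 (STO M1): stack=[13] mem=[0,20,0,0]
After op 4 (STO M2): stack=[empty] mem=[0,20,13,0]
After op 5 (RCL M2): stack=[13] mem=[0,20,13,0]
After op 6 (dup): stack=[13,13] mem=[0,20,13,0]
After op 7 (push 16): stack=[13,13,16] mem=[0,20,13,0]
After op 8 (STO M3): stack=[13,13] mem=[0,20,13,16]
After op 9 (/): stack=[1] mem=[0,20,13,16]
After op 10 (pop): stack=[empty] mem=[0,20,13,16]
After op 11 (RCL M2): stack=[13] mem=[0,20,13,16]
After op 12 (push 18): stack=[13,18] mem=[0,20,13,16]
After op 13 (dup): stack=[13,18,18] mem=[0,20,13,16]
After op 14 (dup): stack=[13,18,18,18] mem=[0,20,13,16]
After op 15 (dup): stack=[13,18,18,18,18] mem=[0,20,13,16]
After op 16 (push 9): stack=[13,18,18,18,18,9] mem=[0,20,13,16]
After op 17 (*): stack=[13,18,18,18,162] mem=[0,20,13,16]
After op 18 (pop): stack=[13,18,18,18] mem=[0,20,13,16]
After op 19 (*): stack=[13,18,324] mem=[0,20,13,16]
After op 20 (/): stack=[13,0] mem=[0,20,13,16]
After op 21 (swap): stack=[0,13] mem=[0,20,13,16]

Answer: 0 20 13 16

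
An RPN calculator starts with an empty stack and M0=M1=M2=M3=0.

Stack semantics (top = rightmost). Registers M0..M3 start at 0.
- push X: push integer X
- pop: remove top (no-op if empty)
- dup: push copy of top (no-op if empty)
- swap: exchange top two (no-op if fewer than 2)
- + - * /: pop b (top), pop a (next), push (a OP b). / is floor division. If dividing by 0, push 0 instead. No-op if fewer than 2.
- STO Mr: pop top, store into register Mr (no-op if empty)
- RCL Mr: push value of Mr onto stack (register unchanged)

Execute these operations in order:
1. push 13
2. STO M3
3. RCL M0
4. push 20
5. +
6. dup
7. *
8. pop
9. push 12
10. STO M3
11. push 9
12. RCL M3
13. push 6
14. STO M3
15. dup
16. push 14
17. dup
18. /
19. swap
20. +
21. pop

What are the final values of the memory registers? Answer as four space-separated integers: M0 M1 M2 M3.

Answer: 0 0 0 6

Derivation:
After op 1 (push 13): stack=[13] mem=[0,0,0,0]
After op 2 (STO M3): stack=[empty] mem=[0,0,0,13]
After op 3 (RCL M0): stack=[0] mem=[0,0,0,13]
After op 4 (push 20): stack=[0,20] mem=[0,0,0,13]
After op 5 (+): stack=[20] mem=[0,0,0,13]
After op 6 (dup): stack=[20,20] mem=[0,0,0,13]
After op 7 (*): stack=[400] mem=[0,0,0,13]
After op 8 (pop): stack=[empty] mem=[0,0,0,13]
After op 9 (push 12): stack=[12] mem=[0,0,0,13]
After op 10 (STO M3): stack=[empty] mem=[0,0,0,12]
After op 11 (push 9): stack=[9] mem=[0,0,0,12]
After op 12 (RCL M3): stack=[9,12] mem=[0,0,0,12]
After op 13 (push 6): stack=[9,12,6] mem=[0,0,0,12]
After op 14 (STO M3): stack=[9,12] mem=[0,0,0,6]
After op 15 (dup): stack=[9,12,12] mem=[0,0,0,6]
After op 16 (push 14): stack=[9,12,12,14] mem=[0,0,0,6]
After op 17 (dup): stack=[9,12,12,14,14] mem=[0,0,0,6]
After op 18 (/): stack=[9,12,12,1] mem=[0,0,0,6]
After op 19 (swap): stack=[9,12,1,12] mem=[0,0,0,6]
After op 20 (+): stack=[9,12,13] mem=[0,0,0,6]
After op 21 (pop): stack=[9,12] mem=[0,0,0,6]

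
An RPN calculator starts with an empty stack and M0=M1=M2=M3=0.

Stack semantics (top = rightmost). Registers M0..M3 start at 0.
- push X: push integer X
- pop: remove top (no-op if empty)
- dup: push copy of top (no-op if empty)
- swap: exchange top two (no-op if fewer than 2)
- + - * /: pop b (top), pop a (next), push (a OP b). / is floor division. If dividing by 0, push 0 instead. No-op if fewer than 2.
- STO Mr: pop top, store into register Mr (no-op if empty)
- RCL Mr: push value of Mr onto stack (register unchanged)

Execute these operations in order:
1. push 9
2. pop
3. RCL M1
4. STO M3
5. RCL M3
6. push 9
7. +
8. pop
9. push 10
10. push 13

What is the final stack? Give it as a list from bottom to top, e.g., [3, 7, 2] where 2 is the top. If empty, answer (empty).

Answer: [10, 13]

Derivation:
After op 1 (push 9): stack=[9] mem=[0,0,0,0]
After op 2 (pop): stack=[empty] mem=[0,0,0,0]
After op 3 (RCL M1): stack=[0] mem=[0,0,0,0]
After op 4 (STO M3): stack=[empty] mem=[0,0,0,0]
After op 5 (RCL M3): stack=[0] mem=[0,0,0,0]
After op 6 (push 9): stack=[0,9] mem=[0,0,0,0]
After op 7 (+): stack=[9] mem=[0,0,0,0]
After op 8 (pop): stack=[empty] mem=[0,0,0,0]
After op 9 (push 10): stack=[10] mem=[0,0,0,0]
After op 10 (push 13): stack=[10,13] mem=[0,0,0,0]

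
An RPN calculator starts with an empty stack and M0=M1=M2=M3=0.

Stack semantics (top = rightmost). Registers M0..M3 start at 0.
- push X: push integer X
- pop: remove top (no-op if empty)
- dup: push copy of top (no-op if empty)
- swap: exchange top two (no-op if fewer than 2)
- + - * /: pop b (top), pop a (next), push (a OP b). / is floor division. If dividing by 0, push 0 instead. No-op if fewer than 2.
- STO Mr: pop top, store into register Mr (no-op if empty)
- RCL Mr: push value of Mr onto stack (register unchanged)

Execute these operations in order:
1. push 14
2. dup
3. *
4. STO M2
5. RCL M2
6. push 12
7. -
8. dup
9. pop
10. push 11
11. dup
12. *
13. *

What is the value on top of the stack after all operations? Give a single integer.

After op 1 (push 14): stack=[14] mem=[0,0,0,0]
After op 2 (dup): stack=[14,14] mem=[0,0,0,0]
After op 3 (*): stack=[196] mem=[0,0,0,0]
After op 4 (STO M2): stack=[empty] mem=[0,0,196,0]
After op 5 (RCL M2): stack=[196] mem=[0,0,196,0]
After op 6 (push 12): stack=[196,12] mem=[0,0,196,0]
After op 7 (-): stack=[184] mem=[0,0,196,0]
After op 8 (dup): stack=[184,184] mem=[0,0,196,0]
After op 9 (pop): stack=[184] mem=[0,0,196,0]
After op 10 (push 11): stack=[184,11] mem=[0,0,196,0]
After op 11 (dup): stack=[184,11,11] mem=[0,0,196,0]
After op 12 (*): stack=[184,121] mem=[0,0,196,0]
After op 13 (*): stack=[22264] mem=[0,0,196,0]

Answer: 22264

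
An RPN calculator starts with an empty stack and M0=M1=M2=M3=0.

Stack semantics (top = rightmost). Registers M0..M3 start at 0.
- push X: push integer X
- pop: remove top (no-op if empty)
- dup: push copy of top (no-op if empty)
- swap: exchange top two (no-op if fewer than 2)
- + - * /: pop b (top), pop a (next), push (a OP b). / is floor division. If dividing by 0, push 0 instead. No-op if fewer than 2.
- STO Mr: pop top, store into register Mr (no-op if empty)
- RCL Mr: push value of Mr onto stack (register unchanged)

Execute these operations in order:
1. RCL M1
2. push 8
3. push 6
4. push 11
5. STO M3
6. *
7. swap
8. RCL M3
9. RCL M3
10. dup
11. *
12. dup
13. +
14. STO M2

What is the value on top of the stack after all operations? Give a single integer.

Answer: 11

Derivation:
After op 1 (RCL M1): stack=[0] mem=[0,0,0,0]
After op 2 (push 8): stack=[0,8] mem=[0,0,0,0]
After op 3 (push 6): stack=[0,8,6] mem=[0,0,0,0]
After op 4 (push 11): stack=[0,8,6,11] mem=[0,0,0,0]
After op 5 (STO M3): stack=[0,8,6] mem=[0,0,0,11]
After op 6 (*): stack=[0,48] mem=[0,0,0,11]
After op 7 (swap): stack=[48,0] mem=[0,0,0,11]
After op 8 (RCL M3): stack=[48,0,11] mem=[0,0,0,11]
After op 9 (RCL M3): stack=[48,0,11,11] mem=[0,0,0,11]
After op 10 (dup): stack=[48,0,11,11,11] mem=[0,0,0,11]
After op 11 (*): stack=[48,0,11,121] mem=[0,0,0,11]
After op 12 (dup): stack=[48,0,11,121,121] mem=[0,0,0,11]
After op 13 (+): stack=[48,0,11,242] mem=[0,0,0,11]
After op 14 (STO M2): stack=[48,0,11] mem=[0,0,242,11]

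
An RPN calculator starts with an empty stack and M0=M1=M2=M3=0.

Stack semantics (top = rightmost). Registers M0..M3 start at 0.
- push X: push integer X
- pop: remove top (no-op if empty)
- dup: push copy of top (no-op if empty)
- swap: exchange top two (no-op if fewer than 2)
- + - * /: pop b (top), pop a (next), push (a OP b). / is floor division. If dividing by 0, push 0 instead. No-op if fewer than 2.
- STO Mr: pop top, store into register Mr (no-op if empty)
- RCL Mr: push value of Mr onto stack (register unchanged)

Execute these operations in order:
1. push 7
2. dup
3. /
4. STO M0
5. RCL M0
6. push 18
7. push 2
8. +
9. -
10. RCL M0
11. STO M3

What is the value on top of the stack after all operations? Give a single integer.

Answer: -19

Derivation:
After op 1 (push 7): stack=[7] mem=[0,0,0,0]
After op 2 (dup): stack=[7,7] mem=[0,0,0,0]
After op 3 (/): stack=[1] mem=[0,0,0,0]
After op 4 (STO M0): stack=[empty] mem=[1,0,0,0]
After op 5 (RCL M0): stack=[1] mem=[1,0,0,0]
After op 6 (push 18): stack=[1,18] mem=[1,0,0,0]
After op 7 (push 2): stack=[1,18,2] mem=[1,0,0,0]
After op 8 (+): stack=[1,20] mem=[1,0,0,0]
After op 9 (-): stack=[-19] mem=[1,0,0,0]
After op 10 (RCL M0): stack=[-19,1] mem=[1,0,0,0]
After op 11 (STO M3): stack=[-19] mem=[1,0,0,1]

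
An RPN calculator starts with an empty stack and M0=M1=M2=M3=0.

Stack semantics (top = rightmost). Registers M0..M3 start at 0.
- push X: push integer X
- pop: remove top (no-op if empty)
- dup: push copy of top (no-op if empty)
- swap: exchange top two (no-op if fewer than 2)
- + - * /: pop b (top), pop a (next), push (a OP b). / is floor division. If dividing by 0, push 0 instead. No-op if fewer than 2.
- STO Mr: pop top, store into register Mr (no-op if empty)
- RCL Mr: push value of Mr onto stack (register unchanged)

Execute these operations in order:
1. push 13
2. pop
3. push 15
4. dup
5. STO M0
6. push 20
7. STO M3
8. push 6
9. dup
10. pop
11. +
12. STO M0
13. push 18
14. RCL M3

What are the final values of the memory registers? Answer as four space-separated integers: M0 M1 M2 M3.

After op 1 (push 13): stack=[13] mem=[0,0,0,0]
After op 2 (pop): stack=[empty] mem=[0,0,0,0]
After op 3 (push 15): stack=[15] mem=[0,0,0,0]
After op 4 (dup): stack=[15,15] mem=[0,0,0,0]
After op 5 (STO M0): stack=[15] mem=[15,0,0,0]
After op 6 (push 20): stack=[15,20] mem=[15,0,0,0]
After op 7 (STO M3): stack=[15] mem=[15,0,0,20]
After op 8 (push 6): stack=[15,6] mem=[15,0,0,20]
After op 9 (dup): stack=[15,6,6] mem=[15,0,0,20]
After op 10 (pop): stack=[15,6] mem=[15,0,0,20]
After op 11 (+): stack=[21] mem=[15,0,0,20]
After op 12 (STO M0): stack=[empty] mem=[21,0,0,20]
After op 13 (push 18): stack=[18] mem=[21,0,0,20]
After op 14 (RCL M3): stack=[18,20] mem=[21,0,0,20]

Answer: 21 0 0 20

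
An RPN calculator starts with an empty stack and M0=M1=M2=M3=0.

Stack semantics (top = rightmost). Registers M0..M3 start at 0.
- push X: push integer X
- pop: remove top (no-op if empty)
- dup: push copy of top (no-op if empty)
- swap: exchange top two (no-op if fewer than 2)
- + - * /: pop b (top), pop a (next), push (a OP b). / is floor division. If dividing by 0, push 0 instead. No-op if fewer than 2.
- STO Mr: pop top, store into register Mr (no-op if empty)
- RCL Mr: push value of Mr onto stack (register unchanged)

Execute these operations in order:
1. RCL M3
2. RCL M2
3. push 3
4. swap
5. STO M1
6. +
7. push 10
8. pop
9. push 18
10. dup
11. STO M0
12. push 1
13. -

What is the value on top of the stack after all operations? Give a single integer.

After op 1 (RCL M3): stack=[0] mem=[0,0,0,0]
After op 2 (RCL M2): stack=[0,0] mem=[0,0,0,0]
After op 3 (push 3): stack=[0,0,3] mem=[0,0,0,0]
After op 4 (swap): stack=[0,3,0] mem=[0,0,0,0]
After op 5 (STO M1): stack=[0,3] mem=[0,0,0,0]
After op 6 (+): stack=[3] mem=[0,0,0,0]
After op 7 (push 10): stack=[3,10] mem=[0,0,0,0]
After op 8 (pop): stack=[3] mem=[0,0,0,0]
After op 9 (push 18): stack=[3,18] mem=[0,0,0,0]
After op 10 (dup): stack=[3,18,18] mem=[0,0,0,0]
After op 11 (STO M0): stack=[3,18] mem=[18,0,0,0]
After op 12 (push 1): stack=[3,18,1] mem=[18,0,0,0]
After op 13 (-): stack=[3,17] mem=[18,0,0,0]

Answer: 17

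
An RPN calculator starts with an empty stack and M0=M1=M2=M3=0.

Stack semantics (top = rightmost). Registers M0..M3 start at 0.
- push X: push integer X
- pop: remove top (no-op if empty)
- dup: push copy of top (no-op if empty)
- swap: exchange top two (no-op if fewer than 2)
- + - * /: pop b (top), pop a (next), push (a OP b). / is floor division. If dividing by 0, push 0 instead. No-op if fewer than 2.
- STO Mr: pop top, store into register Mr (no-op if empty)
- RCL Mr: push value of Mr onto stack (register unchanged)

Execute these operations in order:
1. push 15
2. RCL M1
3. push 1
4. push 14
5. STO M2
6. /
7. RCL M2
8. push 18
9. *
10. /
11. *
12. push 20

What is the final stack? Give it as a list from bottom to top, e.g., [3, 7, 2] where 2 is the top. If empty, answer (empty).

Answer: [0, 20]

Derivation:
After op 1 (push 15): stack=[15] mem=[0,0,0,0]
After op 2 (RCL M1): stack=[15,0] mem=[0,0,0,0]
After op 3 (push 1): stack=[15,0,1] mem=[0,0,0,0]
After op 4 (push 14): stack=[15,0,1,14] mem=[0,0,0,0]
After op 5 (STO M2): stack=[15,0,1] mem=[0,0,14,0]
After op 6 (/): stack=[15,0] mem=[0,0,14,0]
After op 7 (RCL M2): stack=[15,0,14] mem=[0,0,14,0]
After op 8 (push 18): stack=[15,0,14,18] mem=[0,0,14,0]
After op 9 (*): stack=[15,0,252] mem=[0,0,14,0]
After op 10 (/): stack=[15,0] mem=[0,0,14,0]
After op 11 (*): stack=[0] mem=[0,0,14,0]
After op 12 (push 20): stack=[0,20] mem=[0,0,14,0]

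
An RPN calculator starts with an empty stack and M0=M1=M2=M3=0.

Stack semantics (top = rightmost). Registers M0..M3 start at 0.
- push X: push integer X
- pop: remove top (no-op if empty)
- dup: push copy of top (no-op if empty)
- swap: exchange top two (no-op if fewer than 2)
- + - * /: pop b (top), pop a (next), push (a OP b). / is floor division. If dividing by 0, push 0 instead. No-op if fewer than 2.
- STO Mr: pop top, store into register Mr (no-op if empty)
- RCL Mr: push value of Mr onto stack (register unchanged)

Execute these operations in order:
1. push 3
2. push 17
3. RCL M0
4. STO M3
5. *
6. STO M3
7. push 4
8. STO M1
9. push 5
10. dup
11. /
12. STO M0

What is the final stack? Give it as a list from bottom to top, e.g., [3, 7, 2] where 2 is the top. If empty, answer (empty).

Answer: (empty)

Derivation:
After op 1 (push 3): stack=[3] mem=[0,0,0,0]
After op 2 (push 17): stack=[3,17] mem=[0,0,0,0]
After op 3 (RCL M0): stack=[3,17,0] mem=[0,0,0,0]
After op 4 (STO M3): stack=[3,17] mem=[0,0,0,0]
After op 5 (*): stack=[51] mem=[0,0,0,0]
After op 6 (STO M3): stack=[empty] mem=[0,0,0,51]
After op 7 (push 4): stack=[4] mem=[0,0,0,51]
After op 8 (STO M1): stack=[empty] mem=[0,4,0,51]
After op 9 (push 5): stack=[5] mem=[0,4,0,51]
After op 10 (dup): stack=[5,5] mem=[0,4,0,51]
After op 11 (/): stack=[1] mem=[0,4,0,51]
After op 12 (STO M0): stack=[empty] mem=[1,4,0,51]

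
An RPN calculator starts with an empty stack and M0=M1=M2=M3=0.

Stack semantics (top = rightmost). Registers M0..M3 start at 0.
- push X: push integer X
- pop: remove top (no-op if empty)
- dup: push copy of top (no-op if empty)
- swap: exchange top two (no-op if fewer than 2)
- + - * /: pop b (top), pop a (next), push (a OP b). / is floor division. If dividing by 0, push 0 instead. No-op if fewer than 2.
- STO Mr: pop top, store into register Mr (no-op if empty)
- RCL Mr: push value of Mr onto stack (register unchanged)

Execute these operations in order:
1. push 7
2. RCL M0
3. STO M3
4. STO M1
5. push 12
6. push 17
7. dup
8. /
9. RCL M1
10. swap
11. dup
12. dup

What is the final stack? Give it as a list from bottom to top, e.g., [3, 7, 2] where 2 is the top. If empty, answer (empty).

After op 1 (push 7): stack=[7] mem=[0,0,0,0]
After op 2 (RCL M0): stack=[7,0] mem=[0,0,0,0]
After op 3 (STO M3): stack=[7] mem=[0,0,0,0]
After op 4 (STO M1): stack=[empty] mem=[0,7,0,0]
After op 5 (push 12): stack=[12] mem=[0,7,0,0]
After op 6 (push 17): stack=[12,17] mem=[0,7,0,0]
After op 7 (dup): stack=[12,17,17] mem=[0,7,0,0]
After op 8 (/): stack=[12,1] mem=[0,7,0,0]
After op 9 (RCL M1): stack=[12,1,7] mem=[0,7,0,0]
After op 10 (swap): stack=[12,7,1] mem=[0,7,0,0]
After op 11 (dup): stack=[12,7,1,1] mem=[0,7,0,0]
After op 12 (dup): stack=[12,7,1,1,1] mem=[0,7,0,0]

Answer: [12, 7, 1, 1, 1]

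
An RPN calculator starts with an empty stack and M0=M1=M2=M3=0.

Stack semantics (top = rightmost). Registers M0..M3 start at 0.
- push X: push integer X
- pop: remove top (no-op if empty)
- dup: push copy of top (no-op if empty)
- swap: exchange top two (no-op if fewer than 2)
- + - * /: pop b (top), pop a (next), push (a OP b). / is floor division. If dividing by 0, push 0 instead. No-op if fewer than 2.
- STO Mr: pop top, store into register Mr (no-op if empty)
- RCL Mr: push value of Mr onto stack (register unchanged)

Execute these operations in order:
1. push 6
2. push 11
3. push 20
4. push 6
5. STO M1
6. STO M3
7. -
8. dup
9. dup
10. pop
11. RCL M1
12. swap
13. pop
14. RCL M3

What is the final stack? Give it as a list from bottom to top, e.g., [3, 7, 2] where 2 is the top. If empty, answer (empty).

After op 1 (push 6): stack=[6] mem=[0,0,0,0]
After op 2 (push 11): stack=[6,11] mem=[0,0,0,0]
After op 3 (push 20): stack=[6,11,20] mem=[0,0,0,0]
After op 4 (push 6): stack=[6,11,20,6] mem=[0,0,0,0]
After op 5 (STO M1): stack=[6,11,20] mem=[0,6,0,0]
After op 6 (STO M3): stack=[6,11] mem=[0,6,0,20]
After op 7 (-): stack=[-5] mem=[0,6,0,20]
After op 8 (dup): stack=[-5,-5] mem=[0,6,0,20]
After op 9 (dup): stack=[-5,-5,-5] mem=[0,6,0,20]
After op 10 (pop): stack=[-5,-5] mem=[0,6,0,20]
After op 11 (RCL M1): stack=[-5,-5,6] mem=[0,6,0,20]
After op 12 (swap): stack=[-5,6,-5] mem=[0,6,0,20]
After op 13 (pop): stack=[-5,6] mem=[0,6,0,20]
After op 14 (RCL M3): stack=[-5,6,20] mem=[0,6,0,20]

Answer: [-5, 6, 20]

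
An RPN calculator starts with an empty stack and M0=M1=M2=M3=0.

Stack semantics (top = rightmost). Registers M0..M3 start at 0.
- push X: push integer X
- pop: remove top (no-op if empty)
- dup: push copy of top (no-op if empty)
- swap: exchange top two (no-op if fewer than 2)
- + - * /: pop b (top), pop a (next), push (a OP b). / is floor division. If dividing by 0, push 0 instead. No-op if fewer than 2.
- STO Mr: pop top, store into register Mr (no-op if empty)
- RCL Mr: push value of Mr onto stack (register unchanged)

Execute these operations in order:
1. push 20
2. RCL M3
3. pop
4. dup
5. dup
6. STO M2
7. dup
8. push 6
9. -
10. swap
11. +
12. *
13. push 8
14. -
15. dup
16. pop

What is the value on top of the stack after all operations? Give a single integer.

Answer: 672

Derivation:
After op 1 (push 20): stack=[20] mem=[0,0,0,0]
After op 2 (RCL M3): stack=[20,0] mem=[0,0,0,0]
After op 3 (pop): stack=[20] mem=[0,0,0,0]
After op 4 (dup): stack=[20,20] mem=[0,0,0,0]
After op 5 (dup): stack=[20,20,20] mem=[0,0,0,0]
After op 6 (STO M2): stack=[20,20] mem=[0,0,20,0]
After op 7 (dup): stack=[20,20,20] mem=[0,0,20,0]
After op 8 (push 6): stack=[20,20,20,6] mem=[0,0,20,0]
After op 9 (-): stack=[20,20,14] mem=[0,0,20,0]
After op 10 (swap): stack=[20,14,20] mem=[0,0,20,0]
After op 11 (+): stack=[20,34] mem=[0,0,20,0]
After op 12 (*): stack=[680] mem=[0,0,20,0]
After op 13 (push 8): stack=[680,8] mem=[0,0,20,0]
After op 14 (-): stack=[672] mem=[0,0,20,0]
After op 15 (dup): stack=[672,672] mem=[0,0,20,0]
After op 16 (pop): stack=[672] mem=[0,0,20,0]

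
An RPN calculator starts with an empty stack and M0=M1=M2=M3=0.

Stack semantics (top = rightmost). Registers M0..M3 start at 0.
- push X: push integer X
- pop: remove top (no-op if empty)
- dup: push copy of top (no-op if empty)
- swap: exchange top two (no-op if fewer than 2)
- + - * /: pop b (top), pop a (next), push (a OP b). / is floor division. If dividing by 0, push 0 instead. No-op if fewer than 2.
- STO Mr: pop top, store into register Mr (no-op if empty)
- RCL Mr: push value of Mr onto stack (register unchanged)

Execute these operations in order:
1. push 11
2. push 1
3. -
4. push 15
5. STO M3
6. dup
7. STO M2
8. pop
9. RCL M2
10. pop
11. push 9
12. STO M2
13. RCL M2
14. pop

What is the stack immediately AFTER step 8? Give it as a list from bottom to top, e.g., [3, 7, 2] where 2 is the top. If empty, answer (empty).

After op 1 (push 11): stack=[11] mem=[0,0,0,0]
After op 2 (push 1): stack=[11,1] mem=[0,0,0,0]
After op 3 (-): stack=[10] mem=[0,0,0,0]
After op 4 (push 15): stack=[10,15] mem=[0,0,0,0]
After op 5 (STO M3): stack=[10] mem=[0,0,0,15]
After op 6 (dup): stack=[10,10] mem=[0,0,0,15]
After op 7 (STO M2): stack=[10] mem=[0,0,10,15]
After op 8 (pop): stack=[empty] mem=[0,0,10,15]

(empty)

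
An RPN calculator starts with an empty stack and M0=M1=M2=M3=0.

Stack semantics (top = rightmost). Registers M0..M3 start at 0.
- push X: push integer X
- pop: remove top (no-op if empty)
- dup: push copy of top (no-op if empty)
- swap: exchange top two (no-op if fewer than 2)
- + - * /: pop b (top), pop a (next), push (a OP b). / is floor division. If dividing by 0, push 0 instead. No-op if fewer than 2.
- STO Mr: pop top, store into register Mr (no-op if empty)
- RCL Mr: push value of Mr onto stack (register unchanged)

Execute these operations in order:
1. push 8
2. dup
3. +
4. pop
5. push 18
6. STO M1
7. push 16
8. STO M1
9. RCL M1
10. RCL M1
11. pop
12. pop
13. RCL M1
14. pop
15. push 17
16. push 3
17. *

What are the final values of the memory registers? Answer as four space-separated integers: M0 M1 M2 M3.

After op 1 (push 8): stack=[8] mem=[0,0,0,0]
After op 2 (dup): stack=[8,8] mem=[0,0,0,0]
After op 3 (+): stack=[16] mem=[0,0,0,0]
After op 4 (pop): stack=[empty] mem=[0,0,0,0]
After op 5 (push 18): stack=[18] mem=[0,0,0,0]
After op 6 (STO M1): stack=[empty] mem=[0,18,0,0]
After op 7 (push 16): stack=[16] mem=[0,18,0,0]
After op 8 (STO M1): stack=[empty] mem=[0,16,0,0]
After op 9 (RCL M1): stack=[16] mem=[0,16,0,0]
After op 10 (RCL M1): stack=[16,16] mem=[0,16,0,0]
After op 11 (pop): stack=[16] mem=[0,16,0,0]
After op 12 (pop): stack=[empty] mem=[0,16,0,0]
After op 13 (RCL M1): stack=[16] mem=[0,16,0,0]
After op 14 (pop): stack=[empty] mem=[0,16,0,0]
After op 15 (push 17): stack=[17] mem=[0,16,0,0]
After op 16 (push 3): stack=[17,3] mem=[0,16,0,0]
After op 17 (*): stack=[51] mem=[0,16,0,0]

Answer: 0 16 0 0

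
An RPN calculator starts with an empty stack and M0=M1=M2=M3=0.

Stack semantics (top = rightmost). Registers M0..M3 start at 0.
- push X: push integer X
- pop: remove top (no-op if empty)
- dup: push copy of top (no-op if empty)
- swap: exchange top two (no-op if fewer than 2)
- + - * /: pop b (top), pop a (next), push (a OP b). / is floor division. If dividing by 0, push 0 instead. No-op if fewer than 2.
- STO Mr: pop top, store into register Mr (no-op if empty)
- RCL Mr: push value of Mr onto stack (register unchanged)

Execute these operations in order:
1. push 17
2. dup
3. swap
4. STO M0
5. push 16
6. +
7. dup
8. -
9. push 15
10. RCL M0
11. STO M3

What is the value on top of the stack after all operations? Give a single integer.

Answer: 15

Derivation:
After op 1 (push 17): stack=[17] mem=[0,0,0,0]
After op 2 (dup): stack=[17,17] mem=[0,0,0,0]
After op 3 (swap): stack=[17,17] mem=[0,0,0,0]
After op 4 (STO M0): stack=[17] mem=[17,0,0,0]
After op 5 (push 16): stack=[17,16] mem=[17,0,0,0]
After op 6 (+): stack=[33] mem=[17,0,0,0]
After op 7 (dup): stack=[33,33] mem=[17,0,0,0]
After op 8 (-): stack=[0] mem=[17,0,0,0]
After op 9 (push 15): stack=[0,15] mem=[17,0,0,0]
After op 10 (RCL M0): stack=[0,15,17] mem=[17,0,0,0]
After op 11 (STO M3): stack=[0,15] mem=[17,0,0,17]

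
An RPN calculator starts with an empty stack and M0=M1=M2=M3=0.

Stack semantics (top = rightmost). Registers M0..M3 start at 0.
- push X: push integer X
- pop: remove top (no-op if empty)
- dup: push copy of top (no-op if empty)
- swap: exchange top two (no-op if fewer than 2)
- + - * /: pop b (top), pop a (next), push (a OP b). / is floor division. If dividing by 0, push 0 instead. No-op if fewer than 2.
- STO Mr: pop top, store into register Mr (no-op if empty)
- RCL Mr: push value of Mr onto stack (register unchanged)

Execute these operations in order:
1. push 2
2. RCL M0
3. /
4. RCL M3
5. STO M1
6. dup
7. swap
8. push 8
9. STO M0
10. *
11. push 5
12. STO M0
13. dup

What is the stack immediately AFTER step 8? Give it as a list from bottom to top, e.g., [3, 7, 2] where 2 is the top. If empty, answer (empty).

After op 1 (push 2): stack=[2] mem=[0,0,0,0]
After op 2 (RCL M0): stack=[2,0] mem=[0,0,0,0]
After op 3 (/): stack=[0] mem=[0,0,0,0]
After op 4 (RCL M3): stack=[0,0] mem=[0,0,0,0]
After op 5 (STO M1): stack=[0] mem=[0,0,0,0]
After op 6 (dup): stack=[0,0] mem=[0,0,0,0]
After op 7 (swap): stack=[0,0] mem=[0,0,0,0]
After op 8 (push 8): stack=[0,0,8] mem=[0,0,0,0]

[0, 0, 8]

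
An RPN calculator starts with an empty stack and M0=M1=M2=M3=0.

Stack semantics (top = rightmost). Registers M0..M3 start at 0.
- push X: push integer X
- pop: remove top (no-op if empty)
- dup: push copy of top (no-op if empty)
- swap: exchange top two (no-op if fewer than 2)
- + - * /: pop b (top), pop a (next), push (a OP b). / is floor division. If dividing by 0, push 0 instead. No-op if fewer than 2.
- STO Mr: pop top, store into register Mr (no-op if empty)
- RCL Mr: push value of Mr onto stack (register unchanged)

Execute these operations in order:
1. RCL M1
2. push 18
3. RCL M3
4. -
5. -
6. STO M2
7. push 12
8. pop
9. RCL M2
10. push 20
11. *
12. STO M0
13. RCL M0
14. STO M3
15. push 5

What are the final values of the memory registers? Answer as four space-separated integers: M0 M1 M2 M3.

Answer: -360 0 -18 -360

Derivation:
After op 1 (RCL M1): stack=[0] mem=[0,0,0,0]
After op 2 (push 18): stack=[0,18] mem=[0,0,0,0]
After op 3 (RCL M3): stack=[0,18,0] mem=[0,0,0,0]
After op 4 (-): stack=[0,18] mem=[0,0,0,0]
After op 5 (-): stack=[-18] mem=[0,0,0,0]
After op 6 (STO M2): stack=[empty] mem=[0,0,-18,0]
After op 7 (push 12): stack=[12] mem=[0,0,-18,0]
After op 8 (pop): stack=[empty] mem=[0,0,-18,0]
After op 9 (RCL M2): stack=[-18] mem=[0,0,-18,0]
After op 10 (push 20): stack=[-18,20] mem=[0,0,-18,0]
After op 11 (*): stack=[-360] mem=[0,0,-18,0]
After op 12 (STO M0): stack=[empty] mem=[-360,0,-18,0]
After op 13 (RCL M0): stack=[-360] mem=[-360,0,-18,0]
After op 14 (STO M3): stack=[empty] mem=[-360,0,-18,-360]
After op 15 (push 5): stack=[5] mem=[-360,0,-18,-360]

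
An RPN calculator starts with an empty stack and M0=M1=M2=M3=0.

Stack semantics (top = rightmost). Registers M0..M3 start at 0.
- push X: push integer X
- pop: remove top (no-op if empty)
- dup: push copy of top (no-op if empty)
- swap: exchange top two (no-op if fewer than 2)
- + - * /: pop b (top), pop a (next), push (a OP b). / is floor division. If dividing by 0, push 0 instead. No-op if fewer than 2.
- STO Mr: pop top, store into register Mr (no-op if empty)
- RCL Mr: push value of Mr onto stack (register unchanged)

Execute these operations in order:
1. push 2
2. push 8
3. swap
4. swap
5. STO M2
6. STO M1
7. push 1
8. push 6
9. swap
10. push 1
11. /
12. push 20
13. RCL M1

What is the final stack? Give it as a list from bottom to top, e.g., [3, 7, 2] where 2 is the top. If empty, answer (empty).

After op 1 (push 2): stack=[2] mem=[0,0,0,0]
After op 2 (push 8): stack=[2,8] mem=[0,0,0,0]
After op 3 (swap): stack=[8,2] mem=[0,0,0,0]
After op 4 (swap): stack=[2,8] mem=[0,0,0,0]
After op 5 (STO M2): stack=[2] mem=[0,0,8,0]
After op 6 (STO M1): stack=[empty] mem=[0,2,8,0]
After op 7 (push 1): stack=[1] mem=[0,2,8,0]
After op 8 (push 6): stack=[1,6] mem=[0,2,8,0]
After op 9 (swap): stack=[6,1] mem=[0,2,8,0]
After op 10 (push 1): stack=[6,1,1] mem=[0,2,8,0]
After op 11 (/): stack=[6,1] mem=[0,2,8,0]
After op 12 (push 20): stack=[6,1,20] mem=[0,2,8,0]
After op 13 (RCL M1): stack=[6,1,20,2] mem=[0,2,8,0]

Answer: [6, 1, 20, 2]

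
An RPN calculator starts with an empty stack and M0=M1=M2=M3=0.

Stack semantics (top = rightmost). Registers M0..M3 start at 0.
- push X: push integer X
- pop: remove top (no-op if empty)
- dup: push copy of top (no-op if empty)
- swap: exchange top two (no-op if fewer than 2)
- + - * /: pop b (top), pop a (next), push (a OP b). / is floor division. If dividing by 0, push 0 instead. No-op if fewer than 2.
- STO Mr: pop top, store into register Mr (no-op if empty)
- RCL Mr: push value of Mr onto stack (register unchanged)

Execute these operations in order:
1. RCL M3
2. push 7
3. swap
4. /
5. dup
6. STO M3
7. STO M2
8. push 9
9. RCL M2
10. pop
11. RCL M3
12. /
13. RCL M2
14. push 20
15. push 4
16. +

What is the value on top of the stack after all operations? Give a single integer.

After op 1 (RCL M3): stack=[0] mem=[0,0,0,0]
After op 2 (push 7): stack=[0,7] mem=[0,0,0,0]
After op 3 (swap): stack=[7,0] mem=[0,0,0,0]
After op 4 (/): stack=[0] mem=[0,0,0,0]
After op 5 (dup): stack=[0,0] mem=[0,0,0,0]
After op 6 (STO M3): stack=[0] mem=[0,0,0,0]
After op 7 (STO M2): stack=[empty] mem=[0,0,0,0]
After op 8 (push 9): stack=[9] mem=[0,0,0,0]
After op 9 (RCL M2): stack=[9,0] mem=[0,0,0,0]
After op 10 (pop): stack=[9] mem=[0,0,0,0]
After op 11 (RCL M3): stack=[9,0] mem=[0,0,0,0]
After op 12 (/): stack=[0] mem=[0,0,0,0]
After op 13 (RCL M2): stack=[0,0] mem=[0,0,0,0]
After op 14 (push 20): stack=[0,0,20] mem=[0,0,0,0]
After op 15 (push 4): stack=[0,0,20,4] mem=[0,0,0,0]
After op 16 (+): stack=[0,0,24] mem=[0,0,0,0]

Answer: 24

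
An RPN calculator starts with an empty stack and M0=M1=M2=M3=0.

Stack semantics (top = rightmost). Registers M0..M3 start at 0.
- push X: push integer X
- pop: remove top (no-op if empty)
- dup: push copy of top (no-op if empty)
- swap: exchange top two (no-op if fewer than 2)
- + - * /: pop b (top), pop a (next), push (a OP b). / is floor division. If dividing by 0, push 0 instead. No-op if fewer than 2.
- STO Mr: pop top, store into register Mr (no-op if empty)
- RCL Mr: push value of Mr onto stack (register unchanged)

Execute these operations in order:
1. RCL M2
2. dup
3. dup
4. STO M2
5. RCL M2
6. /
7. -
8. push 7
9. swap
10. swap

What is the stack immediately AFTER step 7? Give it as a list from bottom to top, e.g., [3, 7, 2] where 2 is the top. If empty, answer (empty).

After op 1 (RCL M2): stack=[0] mem=[0,0,0,0]
After op 2 (dup): stack=[0,0] mem=[0,0,0,0]
After op 3 (dup): stack=[0,0,0] mem=[0,0,0,0]
After op 4 (STO M2): stack=[0,0] mem=[0,0,0,0]
After op 5 (RCL M2): stack=[0,0,0] mem=[0,0,0,0]
After op 6 (/): stack=[0,0] mem=[0,0,0,0]
After op 7 (-): stack=[0] mem=[0,0,0,0]

[0]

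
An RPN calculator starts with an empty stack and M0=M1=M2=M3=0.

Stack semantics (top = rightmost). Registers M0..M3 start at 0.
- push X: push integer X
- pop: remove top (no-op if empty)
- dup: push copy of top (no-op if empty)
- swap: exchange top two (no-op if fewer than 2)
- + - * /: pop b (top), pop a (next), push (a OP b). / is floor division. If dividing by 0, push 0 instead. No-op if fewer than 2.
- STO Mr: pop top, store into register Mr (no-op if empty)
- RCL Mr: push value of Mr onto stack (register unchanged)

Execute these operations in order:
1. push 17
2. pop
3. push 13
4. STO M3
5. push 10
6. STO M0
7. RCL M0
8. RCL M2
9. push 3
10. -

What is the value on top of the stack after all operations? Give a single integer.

Answer: -3

Derivation:
After op 1 (push 17): stack=[17] mem=[0,0,0,0]
After op 2 (pop): stack=[empty] mem=[0,0,0,0]
After op 3 (push 13): stack=[13] mem=[0,0,0,0]
After op 4 (STO M3): stack=[empty] mem=[0,0,0,13]
After op 5 (push 10): stack=[10] mem=[0,0,0,13]
After op 6 (STO M0): stack=[empty] mem=[10,0,0,13]
After op 7 (RCL M0): stack=[10] mem=[10,0,0,13]
After op 8 (RCL M2): stack=[10,0] mem=[10,0,0,13]
After op 9 (push 3): stack=[10,0,3] mem=[10,0,0,13]
After op 10 (-): stack=[10,-3] mem=[10,0,0,13]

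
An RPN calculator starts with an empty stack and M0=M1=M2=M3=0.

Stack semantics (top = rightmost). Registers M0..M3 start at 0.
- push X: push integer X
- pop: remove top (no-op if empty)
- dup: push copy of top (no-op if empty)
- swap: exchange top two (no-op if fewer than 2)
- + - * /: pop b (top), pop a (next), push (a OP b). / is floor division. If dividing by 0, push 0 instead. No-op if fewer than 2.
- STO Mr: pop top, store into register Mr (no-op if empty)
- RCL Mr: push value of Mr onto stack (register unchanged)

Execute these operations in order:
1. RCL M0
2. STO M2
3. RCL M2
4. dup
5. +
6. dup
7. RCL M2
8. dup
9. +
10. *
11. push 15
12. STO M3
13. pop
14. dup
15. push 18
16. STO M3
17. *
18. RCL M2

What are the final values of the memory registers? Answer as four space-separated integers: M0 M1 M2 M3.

Answer: 0 0 0 18

Derivation:
After op 1 (RCL M0): stack=[0] mem=[0,0,0,0]
After op 2 (STO M2): stack=[empty] mem=[0,0,0,0]
After op 3 (RCL M2): stack=[0] mem=[0,0,0,0]
After op 4 (dup): stack=[0,0] mem=[0,0,0,0]
After op 5 (+): stack=[0] mem=[0,0,0,0]
After op 6 (dup): stack=[0,0] mem=[0,0,0,0]
After op 7 (RCL M2): stack=[0,0,0] mem=[0,0,0,0]
After op 8 (dup): stack=[0,0,0,0] mem=[0,0,0,0]
After op 9 (+): stack=[0,0,0] mem=[0,0,0,0]
After op 10 (*): stack=[0,0] mem=[0,0,0,0]
After op 11 (push 15): stack=[0,0,15] mem=[0,0,0,0]
After op 12 (STO M3): stack=[0,0] mem=[0,0,0,15]
After op 13 (pop): stack=[0] mem=[0,0,0,15]
After op 14 (dup): stack=[0,0] mem=[0,0,0,15]
After op 15 (push 18): stack=[0,0,18] mem=[0,0,0,15]
After op 16 (STO M3): stack=[0,0] mem=[0,0,0,18]
After op 17 (*): stack=[0] mem=[0,0,0,18]
After op 18 (RCL M2): stack=[0,0] mem=[0,0,0,18]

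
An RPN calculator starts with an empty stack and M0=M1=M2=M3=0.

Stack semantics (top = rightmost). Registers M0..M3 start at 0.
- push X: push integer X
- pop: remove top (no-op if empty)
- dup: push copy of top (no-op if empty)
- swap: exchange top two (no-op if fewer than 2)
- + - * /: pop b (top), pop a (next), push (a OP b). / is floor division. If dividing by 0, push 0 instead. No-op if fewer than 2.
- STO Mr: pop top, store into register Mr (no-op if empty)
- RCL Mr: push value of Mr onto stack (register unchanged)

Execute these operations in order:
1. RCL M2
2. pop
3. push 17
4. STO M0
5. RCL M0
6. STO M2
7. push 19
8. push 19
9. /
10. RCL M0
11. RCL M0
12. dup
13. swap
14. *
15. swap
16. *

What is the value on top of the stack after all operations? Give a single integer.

Answer: 4913

Derivation:
After op 1 (RCL M2): stack=[0] mem=[0,0,0,0]
After op 2 (pop): stack=[empty] mem=[0,0,0,0]
After op 3 (push 17): stack=[17] mem=[0,0,0,0]
After op 4 (STO M0): stack=[empty] mem=[17,0,0,0]
After op 5 (RCL M0): stack=[17] mem=[17,0,0,0]
After op 6 (STO M2): stack=[empty] mem=[17,0,17,0]
After op 7 (push 19): stack=[19] mem=[17,0,17,0]
After op 8 (push 19): stack=[19,19] mem=[17,0,17,0]
After op 9 (/): stack=[1] mem=[17,0,17,0]
After op 10 (RCL M0): stack=[1,17] mem=[17,0,17,0]
After op 11 (RCL M0): stack=[1,17,17] mem=[17,0,17,0]
After op 12 (dup): stack=[1,17,17,17] mem=[17,0,17,0]
After op 13 (swap): stack=[1,17,17,17] mem=[17,0,17,0]
After op 14 (*): stack=[1,17,289] mem=[17,0,17,0]
After op 15 (swap): stack=[1,289,17] mem=[17,0,17,0]
After op 16 (*): stack=[1,4913] mem=[17,0,17,0]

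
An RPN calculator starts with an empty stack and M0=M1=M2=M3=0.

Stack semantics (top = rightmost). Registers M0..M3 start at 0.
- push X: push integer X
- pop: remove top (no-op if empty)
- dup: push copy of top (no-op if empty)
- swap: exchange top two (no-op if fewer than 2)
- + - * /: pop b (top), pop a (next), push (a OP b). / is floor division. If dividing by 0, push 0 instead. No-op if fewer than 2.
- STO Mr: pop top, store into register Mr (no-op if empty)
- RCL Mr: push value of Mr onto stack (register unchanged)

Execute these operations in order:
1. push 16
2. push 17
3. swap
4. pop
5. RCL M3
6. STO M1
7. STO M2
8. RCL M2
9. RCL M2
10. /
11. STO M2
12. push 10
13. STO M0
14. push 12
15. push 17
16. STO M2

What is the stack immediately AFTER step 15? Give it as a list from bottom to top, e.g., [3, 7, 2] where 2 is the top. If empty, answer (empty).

After op 1 (push 16): stack=[16] mem=[0,0,0,0]
After op 2 (push 17): stack=[16,17] mem=[0,0,0,0]
After op 3 (swap): stack=[17,16] mem=[0,0,0,0]
After op 4 (pop): stack=[17] mem=[0,0,0,0]
After op 5 (RCL M3): stack=[17,0] mem=[0,0,0,0]
After op 6 (STO M1): stack=[17] mem=[0,0,0,0]
After op 7 (STO M2): stack=[empty] mem=[0,0,17,0]
After op 8 (RCL M2): stack=[17] mem=[0,0,17,0]
After op 9 (RCL M2): stack=[17,17] mem=[0,0,17,0]
After op 10 (/): stack=[1] mem=[0,0,17,0]
After op 11 (STO M2): stack=[empty] mem=[0,0,1,0]
After op 12 (push 10): stack=[10] mem=[0,0,1,0]
After op 13 (STO M0): stack=[empty] mem=[10,0,1,0]
After op 14 (push 12): stack=[12] mem=[10,0,1,0]
After op 15 (push 17): stack=[12,17] mem=[10,0,1,0]

[12, 17]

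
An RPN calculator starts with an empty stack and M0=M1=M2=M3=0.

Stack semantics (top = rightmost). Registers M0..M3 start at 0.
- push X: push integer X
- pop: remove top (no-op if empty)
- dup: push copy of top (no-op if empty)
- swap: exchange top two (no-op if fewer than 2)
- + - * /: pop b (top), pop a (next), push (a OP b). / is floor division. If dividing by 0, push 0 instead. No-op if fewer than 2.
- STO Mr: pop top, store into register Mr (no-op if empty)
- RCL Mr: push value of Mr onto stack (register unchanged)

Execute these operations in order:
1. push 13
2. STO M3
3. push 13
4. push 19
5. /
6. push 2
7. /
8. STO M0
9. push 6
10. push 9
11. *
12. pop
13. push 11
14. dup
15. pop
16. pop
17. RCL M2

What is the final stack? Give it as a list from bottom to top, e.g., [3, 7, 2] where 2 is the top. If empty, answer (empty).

After op 1 (push 13): stack=[13] mem=[0,0,0,0]
After op 2 (STO M3): stack=[empty] mem=[0,0,0,13]
After op 3 (push 13): stack=[13] mem=[0,0,0,13]
After op 4 (push 19): stack=[13,19] mem=[0,0,0,13]
After op 5 (/): stack=[0] mem=[0,0,0,13]
After op 6 (push 2): stack=[0,2] mem=[0,0,0,13]
After op 7 (/): stack=[0] mem=[0,0,0,13]
After op 8 (STO M0): stack=[empty] mem=[0,0,0,13]
After op 9 (push 6): stack=[6] mem=[0,0,0,13]
After op 10 (push 9): stack=[6,9] mem=[0,0,0,13]
After op 11 (*): stack=[54] mem=[0,0,0,13]
After op 12 (pop): stack=[empty] mem=[0,0,0,13]
After op 13 (push 11): stack=[11] mem=[0,0,0,13]
After op 14 (dup): stack=[11,11] mem=[0,0,0,13]
After op 15 (pop): stack=[11] mem=[0,0,0,13]
After op 16 (pop): stack=[empty] mem=[0,0,0,13]
After op 17 (RCL M2): stack=[0] mem=[0,0,0,13]

Answer: [0]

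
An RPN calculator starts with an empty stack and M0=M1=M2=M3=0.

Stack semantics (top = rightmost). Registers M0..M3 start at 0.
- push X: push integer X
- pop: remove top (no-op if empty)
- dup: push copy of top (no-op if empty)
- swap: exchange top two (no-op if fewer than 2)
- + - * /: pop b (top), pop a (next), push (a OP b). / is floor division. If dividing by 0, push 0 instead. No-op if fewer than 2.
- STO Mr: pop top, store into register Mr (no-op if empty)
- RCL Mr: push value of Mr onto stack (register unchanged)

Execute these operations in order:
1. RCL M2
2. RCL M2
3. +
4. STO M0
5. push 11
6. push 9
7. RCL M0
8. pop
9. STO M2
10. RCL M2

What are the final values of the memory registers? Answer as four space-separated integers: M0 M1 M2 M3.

After op 1 (RCL M2): stack=[0] mem=[0,0,0,0]
After op 2 (RCL M2): stack=[0,0] mem=[0,0,0,0]
After op 3 (+): stack=[0] mem=[0,0,0,0]
After op 4 (STO M0): stack=[empty] mem=[0,0,0,0]
After op 5 (push 11): stack=[11] mem=[0,0,0,0]
After op 6 (push 9): stack=[11,9] mem=[0,0,0,0]
After op 7 (RCL M0): stack=[11,9,0] mem=[0,0,0,0]
After op 8 (pop): stack=[11,9] mem=[0,0,0,0]
After op 9 (STO M2): stack=[11] mem=[0,0,9,0]
After op 10 (RCL M2): stack=[11,9] mem=[0,0,9,0]

Answer: 0 0 9 0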